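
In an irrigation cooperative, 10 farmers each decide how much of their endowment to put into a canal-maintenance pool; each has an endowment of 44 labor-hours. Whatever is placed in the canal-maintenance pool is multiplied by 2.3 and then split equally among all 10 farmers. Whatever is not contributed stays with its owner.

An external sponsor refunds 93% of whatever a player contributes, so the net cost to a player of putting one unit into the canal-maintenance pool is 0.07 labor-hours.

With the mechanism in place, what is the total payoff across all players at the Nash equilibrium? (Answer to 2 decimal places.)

Under the mechanism each unit contributed yields (2.3/10) / 0.07 = 3.2857 back to its contributor per unit of net cost, which exceeds 1, making full contribution the dominant choice for everyone.
At the Nash equilibrium everyone contributes 44. Group total payoff = 10 × (44 × 0.93 + 2.3 × 44) = 1421.20.

1421.20 labor-hours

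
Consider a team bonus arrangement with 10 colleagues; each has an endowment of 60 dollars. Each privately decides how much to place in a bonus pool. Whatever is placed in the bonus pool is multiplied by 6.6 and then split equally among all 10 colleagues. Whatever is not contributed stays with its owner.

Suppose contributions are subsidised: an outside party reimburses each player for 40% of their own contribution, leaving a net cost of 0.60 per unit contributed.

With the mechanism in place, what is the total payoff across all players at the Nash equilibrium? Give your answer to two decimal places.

The effective private return per unit is now (6.6/10) / 0.60 = 1.1000 > 1, so every player's dominant strategy flips to full contribution.
So the Nash equilibrium is full contribution by all 10; the group earns 10 × (60 × 0.40 + 6.6 × 60) = 4200.00.

4200.00 dollars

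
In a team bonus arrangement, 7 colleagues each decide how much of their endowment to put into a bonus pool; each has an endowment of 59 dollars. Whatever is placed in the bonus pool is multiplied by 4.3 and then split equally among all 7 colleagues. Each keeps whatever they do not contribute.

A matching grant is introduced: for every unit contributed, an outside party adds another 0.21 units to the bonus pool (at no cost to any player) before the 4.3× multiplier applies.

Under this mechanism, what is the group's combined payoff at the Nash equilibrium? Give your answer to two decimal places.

With the mechanism, a contributed unit returns 4.3 × 1.21 / 7 = 0.7433 per unit of net cost — still below 1 — so contributing 0 remains dominant for every player.
Everyone keeps their endowment and the group total is 7 × 59 = 413.

413.00 dollars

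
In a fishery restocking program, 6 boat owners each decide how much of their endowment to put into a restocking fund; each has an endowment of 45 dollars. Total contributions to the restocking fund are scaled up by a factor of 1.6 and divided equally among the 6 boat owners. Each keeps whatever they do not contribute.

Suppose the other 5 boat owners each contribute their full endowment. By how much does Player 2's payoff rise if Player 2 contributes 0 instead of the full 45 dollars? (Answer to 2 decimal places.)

33.00 dollars

Switching from a contribution of 45 to 0 lets Player 2 keep an extra 45 dollars, but lowers the restocking fund by 45, which costs Player 2 their own share of that drop: 1.6/6 × 45 = 12.00.
Net gain = 45 − 12.00 = 33.00. The private return per contributed unit (0.2667) is below 1, so free-riding is indeed the best response regardless of what the others do.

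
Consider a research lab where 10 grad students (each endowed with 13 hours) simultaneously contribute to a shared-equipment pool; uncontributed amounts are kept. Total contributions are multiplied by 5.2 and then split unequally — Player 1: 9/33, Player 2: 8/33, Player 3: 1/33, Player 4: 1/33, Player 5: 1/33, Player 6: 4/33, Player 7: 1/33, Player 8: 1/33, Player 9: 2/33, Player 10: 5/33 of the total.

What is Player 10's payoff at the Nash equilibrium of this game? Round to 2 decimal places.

33.48 hours

A player with share s gets back 5.2·s per unit contributed, so full contribution is dominant for anyone with s > 1/5.2 = 0.1923 and zero contribution is dominant for anyone below.
Player 1 and Player 2 clear that bar, contributing 13 each; the remaining 8 contribute 0. Total contributed: 26.
Player 10 keeps 13 and receives 5.2 × 26 × 5/33 = 20.48 from the shared-equipment pool, for a payoff of 33.48.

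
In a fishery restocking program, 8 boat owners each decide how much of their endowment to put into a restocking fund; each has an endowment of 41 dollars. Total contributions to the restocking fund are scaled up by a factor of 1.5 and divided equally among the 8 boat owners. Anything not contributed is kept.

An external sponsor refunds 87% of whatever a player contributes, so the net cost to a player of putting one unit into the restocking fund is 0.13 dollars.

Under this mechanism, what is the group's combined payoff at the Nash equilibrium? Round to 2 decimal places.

777.36 dollars

Under the mechanism each unit contributed yields (1.5/8) / 0.13 = 1.4423 back to its contributor per unit of net cost, which exceeds 1, making full contribution the dominant choice for everyone.
At the Nash equilibrium everyone contributes 41. Group total payoff = 8 × (41 × 0.87 + 1.5 × 41) = 777.36.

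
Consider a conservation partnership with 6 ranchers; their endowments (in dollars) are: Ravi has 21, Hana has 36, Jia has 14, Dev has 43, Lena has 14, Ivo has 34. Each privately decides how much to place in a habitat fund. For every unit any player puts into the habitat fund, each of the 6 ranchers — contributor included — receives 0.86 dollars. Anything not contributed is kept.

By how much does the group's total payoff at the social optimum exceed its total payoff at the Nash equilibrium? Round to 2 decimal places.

The private return per contributed unit is 0.86 < 1 for everyone, so the Nash equilibrium is zero contribution and the group total is Σ E_j = 21 + 36 + 14 + 43 + 14 + 34 = 162.
Each contributed unit returns 5.160 to the group, so the social optimum is full contribution by everyone: group total = 5.160 × 162 = 835.92.
Efficiency loss = (5.160 − 1) × 162 = 673.92.

673.92 dollars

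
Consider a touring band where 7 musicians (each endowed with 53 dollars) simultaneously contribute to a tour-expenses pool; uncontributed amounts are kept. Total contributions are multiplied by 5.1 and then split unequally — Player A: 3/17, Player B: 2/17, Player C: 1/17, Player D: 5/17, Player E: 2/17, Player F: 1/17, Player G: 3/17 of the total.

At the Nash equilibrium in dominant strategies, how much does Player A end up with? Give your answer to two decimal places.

For player j, contributing a unit is worthwhile iff 5.1 × (j's share) ≥ 1, i.e. iff j's share is at least 0.1961.
Player D alone (share 5/17) is above the threshold, contributing 53; the remaining 6 contribute 0. Total contributed: 53.
Player A keeps 53 and receives 5.1 × 53 × 3/17 = 47.70 from the tour-expenses pool, for a payoff of 100.70.

100.70 dollars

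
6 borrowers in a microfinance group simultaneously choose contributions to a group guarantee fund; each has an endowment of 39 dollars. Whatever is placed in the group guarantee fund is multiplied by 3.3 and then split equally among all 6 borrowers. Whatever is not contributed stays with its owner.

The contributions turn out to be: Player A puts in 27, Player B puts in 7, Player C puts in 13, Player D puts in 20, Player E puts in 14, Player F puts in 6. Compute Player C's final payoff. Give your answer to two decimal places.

73.85 dollars

Total contributed: 27 + 7 + 13 + 20 + 14 + 6 = 87.
Each receives 3.3 × 87 / 6 = 47.85 from the group guarantee fund.
Player C keeps 39 − 13 = 26, so Player C's payoff is 26 + 47.85 = 73.85.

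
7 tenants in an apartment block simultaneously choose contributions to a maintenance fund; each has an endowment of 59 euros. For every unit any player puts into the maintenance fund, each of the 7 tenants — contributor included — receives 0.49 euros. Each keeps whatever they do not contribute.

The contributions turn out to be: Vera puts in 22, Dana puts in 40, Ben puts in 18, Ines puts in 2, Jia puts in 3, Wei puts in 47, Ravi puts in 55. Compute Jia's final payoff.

Total contributed: 22 + 40 + 18 + 2 + 3 + 47 + 55 = 187.
Each receives 0.49 × 187 = 91.63 from the maintenance fund.
Jia keeps 59 − 3 = 56, so Jia's payoff is 56 + 91.63 = 147.63.

147.63 euros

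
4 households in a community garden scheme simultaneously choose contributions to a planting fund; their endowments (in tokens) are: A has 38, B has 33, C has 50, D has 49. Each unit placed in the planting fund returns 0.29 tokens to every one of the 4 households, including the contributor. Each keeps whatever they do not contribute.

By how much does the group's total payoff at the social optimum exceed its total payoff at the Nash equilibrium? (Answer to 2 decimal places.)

27.20 tokens

The private return per contributed unit is 0.29 < 1 for everyone, so the Nash equilibrium is zero contribution and the group total is Σ E_j = 38 + 33 + 50 + 49 = 170.
Each contributed unit returns 1.160 to the group, so the social optimum is full contribution by everyone: group total = 1.160 × 170 = 197.20.
Efficiency loss = (1.160 − 1) × 170 = 27.20.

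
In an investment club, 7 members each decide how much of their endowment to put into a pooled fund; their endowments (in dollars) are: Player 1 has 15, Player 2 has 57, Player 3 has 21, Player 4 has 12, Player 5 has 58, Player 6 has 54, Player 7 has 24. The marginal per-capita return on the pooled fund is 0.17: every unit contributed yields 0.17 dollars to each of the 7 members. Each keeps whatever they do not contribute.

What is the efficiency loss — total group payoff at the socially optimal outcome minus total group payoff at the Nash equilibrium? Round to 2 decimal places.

45.79 dollars

The private return per contributed unit is 0.17 < 1 for everyone, so the Nash equilibrium is zero contribution and the group total is Σ E_j = 15 + 57 + 21 + 12 + 58 + 54 + 24 = 241.
Each contributed unit returns 1.190 to the group, so the social optimum is full contribution by everyone: group total = 1.190 × 241 = 286.79.
Efficiency loss = (1.190 − 1) × 241 = 45.79.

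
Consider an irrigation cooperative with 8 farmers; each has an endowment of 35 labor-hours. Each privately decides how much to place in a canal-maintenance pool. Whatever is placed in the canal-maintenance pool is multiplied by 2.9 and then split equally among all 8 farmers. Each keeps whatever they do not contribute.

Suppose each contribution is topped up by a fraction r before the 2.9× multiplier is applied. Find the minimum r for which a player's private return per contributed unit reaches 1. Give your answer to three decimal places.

With matching at rate r, one contributed unit becomes (1 + r) in the canal-maintenance pool and returns 2.9 × (1 + r) / 8 to the contributor.
Setting this equal to 1: 1 + r = 8/2.9 = 2.7586.
So the minimum matching rate is r = 2.7586 − 1 = 1.759.

1.759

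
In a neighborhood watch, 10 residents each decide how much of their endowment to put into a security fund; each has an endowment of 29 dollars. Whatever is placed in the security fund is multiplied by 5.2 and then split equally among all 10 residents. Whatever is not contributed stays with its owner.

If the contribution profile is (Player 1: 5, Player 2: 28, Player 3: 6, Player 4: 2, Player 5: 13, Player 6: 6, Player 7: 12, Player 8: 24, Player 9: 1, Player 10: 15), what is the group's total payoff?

Total contributed: 5 + 28 + 6 + 2 + 13 + 6 + 12 + 24 + 1 + 15 = 112; total kept: 10 × 29 − 112 = 178.
The security fund pays out 5.2 × 112 = 582.40 in aggregate.
Group total = 178 + 582.40 = 760.40.

760.40 dollars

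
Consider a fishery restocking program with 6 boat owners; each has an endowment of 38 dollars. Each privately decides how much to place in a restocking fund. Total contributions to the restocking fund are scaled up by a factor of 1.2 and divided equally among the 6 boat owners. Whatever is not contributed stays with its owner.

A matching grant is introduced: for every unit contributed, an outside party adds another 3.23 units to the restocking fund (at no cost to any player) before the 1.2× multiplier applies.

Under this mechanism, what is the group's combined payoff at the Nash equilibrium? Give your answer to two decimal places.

Even with the mechanism, each unit contributed returns only 1.2 × 4.23 / 6 = 0.8460 per unit of net cost, so contributing nothing is still dominant.
At the Nash equilibrium no one contributes; group total payoff = 6 × 38 = 228.

228.00 dollars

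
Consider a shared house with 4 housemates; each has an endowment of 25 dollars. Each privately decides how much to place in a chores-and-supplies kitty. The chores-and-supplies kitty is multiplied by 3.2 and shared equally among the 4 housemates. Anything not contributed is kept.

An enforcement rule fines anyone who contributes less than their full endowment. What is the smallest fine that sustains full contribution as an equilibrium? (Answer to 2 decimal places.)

Given the others contribute fully, the best deviation is to contribute 0 (any partial contribution still incurs the fine and gives up units whose private return 0.8000 is below 1).
Deviating from 25 to 0 saves 25 dollars but forfeits the deviator's share of the drop in the chores-and-supplies kitty: 3.2/4 × 25 = 20.00.
So the deviation gain is 25 − 20.00 = 5.00, and the fine must be at least 5.00 dollars to wipe it out.

5.00 dollars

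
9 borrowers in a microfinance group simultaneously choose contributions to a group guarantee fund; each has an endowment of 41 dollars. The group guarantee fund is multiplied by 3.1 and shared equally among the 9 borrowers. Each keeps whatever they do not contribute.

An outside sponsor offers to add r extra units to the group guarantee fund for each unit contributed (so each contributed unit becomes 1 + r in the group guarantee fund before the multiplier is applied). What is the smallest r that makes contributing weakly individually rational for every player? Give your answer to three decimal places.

1.903

With matching at rate r, one contributed unit becomes (1 + r) in the group guarantee fund and returns 3.1 × (1 + r) / 9 to the contributor.
Setting this equal to 1: 1 + r = 9/3.1 = 2.9032.
So the minimum matching rate is r = 2.9032 − 1 = 1.903.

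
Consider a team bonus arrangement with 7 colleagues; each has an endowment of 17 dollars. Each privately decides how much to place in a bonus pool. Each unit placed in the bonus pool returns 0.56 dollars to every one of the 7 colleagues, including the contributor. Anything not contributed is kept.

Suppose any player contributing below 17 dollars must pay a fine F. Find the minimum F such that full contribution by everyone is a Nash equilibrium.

Given the others contribute fully, the best deviation is to contribute 0 (any partial contribution still incurs the fine and gives up units whose private return 0.56 is below 1).
Deviating from 17 to 0 saves 17 dollars but forfeits the deviator's share of the drop in the bonus pool: 0.56 × 17 = 9.52.
So the deviation gain is 17 − 9.52 = 7.48, and the fine must be at least 7.48 dollars to wipe it out.

7.48 dollars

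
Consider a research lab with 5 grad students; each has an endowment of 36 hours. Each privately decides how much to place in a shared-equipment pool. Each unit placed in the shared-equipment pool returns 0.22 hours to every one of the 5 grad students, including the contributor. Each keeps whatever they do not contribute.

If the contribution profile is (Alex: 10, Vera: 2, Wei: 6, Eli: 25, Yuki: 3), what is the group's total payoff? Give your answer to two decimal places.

184.60 hours

Total contributed: 10 + 2 + 6 + 25 + 3 = 46; total kept: 5 × 36 − 46 = 134.
The shared-equipment pool pays out 0.22 × 5 × 46 = 50.60 in aggregate.
Group total = 134 + 50.60 = 184.60.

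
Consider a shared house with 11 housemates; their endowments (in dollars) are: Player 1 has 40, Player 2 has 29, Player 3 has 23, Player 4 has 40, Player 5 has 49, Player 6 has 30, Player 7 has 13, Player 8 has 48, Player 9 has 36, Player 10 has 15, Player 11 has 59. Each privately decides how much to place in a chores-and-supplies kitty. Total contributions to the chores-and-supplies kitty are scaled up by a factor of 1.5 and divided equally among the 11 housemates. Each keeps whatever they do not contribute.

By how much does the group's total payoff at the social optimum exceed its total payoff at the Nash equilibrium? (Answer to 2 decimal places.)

191.00 dollars

The private return per contributed unit is 1.5/11 = 0.1364 < 1 for every player regardless of endowment, so the Nash equilibrium is zero contribution and the group total is Σ E_j = 40 + 29 + 23 + 40 + 49 + 30 + 13 + 48 + 36 + 15 + 59 = 382.
Each contributed unit returns 1.500 to the group, so the social optimum is full contribution by everyone: group total = 1.500 × 382 = 573.00.
Efficiency loss = (1.500 − 1) × 382 = 191.00.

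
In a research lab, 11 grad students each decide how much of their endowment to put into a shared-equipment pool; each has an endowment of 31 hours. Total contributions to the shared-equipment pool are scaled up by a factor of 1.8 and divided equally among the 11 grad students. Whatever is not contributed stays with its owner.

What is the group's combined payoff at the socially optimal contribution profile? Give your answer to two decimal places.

613.80 hours

Each contributed unit returns 1.800 to the group as a whole (0.1636 to each of 11 players), which exceeds 1, so the social optimum is full contribution: group total = 1.800 × 341 = 613.80.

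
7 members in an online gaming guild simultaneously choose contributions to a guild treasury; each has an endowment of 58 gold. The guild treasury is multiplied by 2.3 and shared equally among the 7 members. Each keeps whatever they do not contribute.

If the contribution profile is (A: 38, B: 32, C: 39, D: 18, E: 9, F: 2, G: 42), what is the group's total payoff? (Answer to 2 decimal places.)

Total contributed: 38 + 32 + 39 + 18 + 9 + 2 + 42 = 180; total kept: 7 × 58 − 180 = 226.
The guild treasury pays out 2.3 × 180 = 414.00 in aggregate.
Group total = 226 + 414.00 = 640.00.

640.00 gold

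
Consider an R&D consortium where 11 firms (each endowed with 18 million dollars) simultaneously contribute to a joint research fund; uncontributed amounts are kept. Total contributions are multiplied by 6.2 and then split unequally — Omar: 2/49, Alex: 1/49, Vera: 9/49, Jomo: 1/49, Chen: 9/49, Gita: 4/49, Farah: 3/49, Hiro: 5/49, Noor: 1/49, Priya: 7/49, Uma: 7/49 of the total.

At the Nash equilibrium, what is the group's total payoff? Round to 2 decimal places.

385.20 million dollars

Player j's private return per contributed unit is 6.2 × (j's share). Contributing is weakly dominant for j when that share is at least 1/6.2 = 0.1613, and contributing 0 is dominant otherwise.
The shares above 0.1613 belong to Vera and Chen, contributing 18 each; the remaining 9 contribute 0. Total contributed: 36.
The joint research fund pays out 6.2 × 36 = 223.20 in total (split across the unequal shares, but the aggregate is all that matters for the group sum).
The 9 free-riders keep 18 each, adding 162. Group total = 162 + 223.20 = 385.20.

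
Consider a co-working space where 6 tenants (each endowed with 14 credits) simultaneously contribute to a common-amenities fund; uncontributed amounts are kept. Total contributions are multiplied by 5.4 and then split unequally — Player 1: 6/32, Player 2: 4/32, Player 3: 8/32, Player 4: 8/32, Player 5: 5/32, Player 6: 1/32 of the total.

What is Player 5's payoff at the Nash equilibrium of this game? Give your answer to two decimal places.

49.44 credits

Player j's private return per contributed unit is 5.4 × (j's share). Contributing is weakly dominant for j when that share is at least 1/5.4 = 0.1852, and contributing 0 is dominant otherwise.
The shares above 0.1852 belong to Player 1, Player 3 and Player 4, contributing 14 each; the remaining 3 contribute 0. Total contributed: 42.
Player 5 keeps 14 and receives 5.4 × 42 × 5/32 = 35.44 from the common-amenities fund, for a payoff of 49.44.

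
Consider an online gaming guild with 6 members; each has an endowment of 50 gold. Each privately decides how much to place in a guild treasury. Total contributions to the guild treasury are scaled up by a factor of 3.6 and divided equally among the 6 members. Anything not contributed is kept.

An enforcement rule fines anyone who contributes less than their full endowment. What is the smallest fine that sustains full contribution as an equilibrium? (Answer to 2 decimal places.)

Given the others contribute fully, the best deviation is to contribute 0 (any partial contribution still incurs the fine and gives up units whose private return 0.6000 is below 1).
Deviating from 50 to 0 saves 50 gold but forfeits the deviator's share of the drop in the guild treasury: 3.6/6 × 50 = 30.00.
So the deviation gain is 50 − 30.00 = 20.00, and the fine must be at least 20.00 gold to wipe it out.

20.00 gold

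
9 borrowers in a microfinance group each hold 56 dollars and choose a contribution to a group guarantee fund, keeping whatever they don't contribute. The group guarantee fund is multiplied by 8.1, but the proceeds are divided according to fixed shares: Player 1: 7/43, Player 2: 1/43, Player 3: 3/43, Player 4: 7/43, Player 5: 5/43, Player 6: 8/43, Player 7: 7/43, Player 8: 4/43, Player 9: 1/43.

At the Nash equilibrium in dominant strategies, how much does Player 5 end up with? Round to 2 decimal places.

Each unit j contributes comes back to j as 8.1 × (j's share), so j prefers to contribute only if that share exceeds 1/8.1 = 0.1235; otherwise keeping the unit dominates.
Player 1, Player 4, Player 6 and Player 7 clear that bar, contributing 56 each; the remaining 5 contribute 0. Total contributed: 224.
Player 5 keeps 56 and receives 8.1 × 224 × 5/43 = 210.98 from the group guarantee fund, for a payoff of 266.98.

266.98 dollars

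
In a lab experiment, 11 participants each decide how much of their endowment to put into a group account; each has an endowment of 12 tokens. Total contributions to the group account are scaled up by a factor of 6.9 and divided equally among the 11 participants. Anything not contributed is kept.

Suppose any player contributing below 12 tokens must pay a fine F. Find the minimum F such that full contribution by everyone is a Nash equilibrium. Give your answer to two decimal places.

Given the others contribute fully, the best deviation is to contribute 0 (any partial contribution still incurs the fine and gives up units whose private return 0.6273 is below 1).
Deviating from 12 to 0 saves 12 tokens but forfeits the deviator's share of the drop in the group account: 6.9/11 × 12 = 7.53.
So the deviation gain is 12 − 7.53 = 4.47, and the fine must be at least 4.47 tokens to wipe it out.

4.47 tokens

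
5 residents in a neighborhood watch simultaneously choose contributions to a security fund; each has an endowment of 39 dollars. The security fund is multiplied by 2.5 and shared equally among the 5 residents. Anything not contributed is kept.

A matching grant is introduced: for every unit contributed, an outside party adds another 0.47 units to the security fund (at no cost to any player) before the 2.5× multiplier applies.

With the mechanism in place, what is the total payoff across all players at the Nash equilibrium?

With the mechanism, a contributed unit returns 2.5 × 1.47 / 5 = 0.7350 per unit of net cost — still below 1 — so contributing 0 remains dominant for every player.
At the Nash equilibrium no one contributes; group total payoff = 5 × 39 = 195.

195.00 dollars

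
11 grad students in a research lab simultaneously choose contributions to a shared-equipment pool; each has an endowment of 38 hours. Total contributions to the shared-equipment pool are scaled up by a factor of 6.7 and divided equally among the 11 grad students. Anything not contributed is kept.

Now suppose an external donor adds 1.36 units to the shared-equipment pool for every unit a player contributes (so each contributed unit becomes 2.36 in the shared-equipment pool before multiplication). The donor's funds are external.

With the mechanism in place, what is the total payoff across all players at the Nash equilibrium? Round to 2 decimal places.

The effective private return per unit is now 6.7 × 2.36 / 11 = 1.4375 > 1, so every player's dominant strategy flips to full contribution.
At the Nash equilibrium everyone contributes 38. Group total payoff = 6.7 × 2.36 × 418 = 6609.42.

6609.42 hours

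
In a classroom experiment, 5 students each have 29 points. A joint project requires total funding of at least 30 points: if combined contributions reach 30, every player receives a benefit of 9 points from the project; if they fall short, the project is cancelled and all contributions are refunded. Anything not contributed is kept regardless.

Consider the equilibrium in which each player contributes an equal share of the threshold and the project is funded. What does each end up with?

Equal share of the threshold: 30/5 = 6.
At this profile no one gains by cutting their contribution: any cut drops the total below 30, the project is cancelled, contributions are refunded, and the deviator ends with 29, which is less than 29 − 6 + 9 = 32. Contributing more than 6 just wastes the excess. So contributing exactly 6 is a best response.
Each player's payoff: 29 − 6 + 9 = 32.

32 points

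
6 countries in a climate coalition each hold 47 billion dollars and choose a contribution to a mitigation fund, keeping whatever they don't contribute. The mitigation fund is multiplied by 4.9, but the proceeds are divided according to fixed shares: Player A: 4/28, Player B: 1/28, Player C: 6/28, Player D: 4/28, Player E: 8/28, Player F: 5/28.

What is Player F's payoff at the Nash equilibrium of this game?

129.25 billion dollars

A player with share s gets back 4.9·s per unit contributed, so full contribution is dominant for anyone with s > 1/4.9 = 0.2041 and zero contribution is dominant for anyone below.
Player C and Player E clear that bar, contributing 47 each; the remaining 4 contribute 0. Total contributed: 94.
Player F keeps 47 and receives 4.9 × 94 × 5/28 = 82.25 from the mitigation fund, for a payoff of 129.25.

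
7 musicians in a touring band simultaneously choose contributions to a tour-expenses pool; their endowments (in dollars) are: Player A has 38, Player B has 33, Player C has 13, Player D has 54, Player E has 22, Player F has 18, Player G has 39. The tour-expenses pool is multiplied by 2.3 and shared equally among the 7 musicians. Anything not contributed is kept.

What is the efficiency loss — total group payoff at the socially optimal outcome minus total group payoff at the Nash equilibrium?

282.10 dollars

The private return per contributed unit is 2.3/7 = 0.3286 < 1 for every player regardless of endowment, so the Nash equilibrium is zero contribution and the group total is Σ E_j = 38 + 33 + 13 + 54 + 22 + 18 + 39 = 217.
Each contributed unit returns 2.300 to the group, so the social optimum is full contribution by everyone: group total = 2.300 × 217 = 499.10.
Efficiency loss = (2.300 − 1) × 217 = 282.10.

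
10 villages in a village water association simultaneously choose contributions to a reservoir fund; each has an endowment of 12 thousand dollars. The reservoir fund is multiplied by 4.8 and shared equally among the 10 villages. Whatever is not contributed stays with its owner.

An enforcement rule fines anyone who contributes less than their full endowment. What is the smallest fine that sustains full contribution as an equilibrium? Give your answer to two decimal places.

Given the others contribute fully, the best deviation is to contribute 0 (any partial contribution still incurs the fine and gives up units whose private return 0.4800 is below 1).
Deviating from 12 to 0 saves 12 thousand dollars but forfeits the deviator's share of the drop in the reservoir fund: 4.8/10 × 12 = 5.76.
So the deviation gain is 12 − 5.76 = 6.24, and the fine must be at least 6.24 thousand dollars to wipe it out.

6.24 thousand dollars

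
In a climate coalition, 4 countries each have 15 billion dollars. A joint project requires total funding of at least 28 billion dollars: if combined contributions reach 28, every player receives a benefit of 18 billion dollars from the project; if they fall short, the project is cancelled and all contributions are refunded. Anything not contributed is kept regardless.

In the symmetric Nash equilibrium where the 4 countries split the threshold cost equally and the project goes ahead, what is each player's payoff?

Equal share of the threshold: 28/4 = 7.
At this profile no one gains by cutting their contribution: any cut drops the total below 28, the project is cancelled, contributions are refunded, and the deviator ends with 15, which is less than 15 − 7 + 18 = 26. Contributing more than 7 just wastes the excess. So contributing exactly 7 is a best response.
Each player's payoff: 15 − 7 + 18 = 26.

26 billion dollars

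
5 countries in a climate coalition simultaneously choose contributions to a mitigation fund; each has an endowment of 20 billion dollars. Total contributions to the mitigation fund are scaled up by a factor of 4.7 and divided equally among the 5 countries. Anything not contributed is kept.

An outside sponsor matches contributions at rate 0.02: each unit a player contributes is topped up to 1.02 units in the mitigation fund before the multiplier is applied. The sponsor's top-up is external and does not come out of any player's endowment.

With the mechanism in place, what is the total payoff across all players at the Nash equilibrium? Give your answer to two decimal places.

100.00 billion dollars

Even with the mechanism, each unit contributed returns only 4.7 × 1.02 / 5 = 0.9588 per unit of net cost, so contributing nothing is still dominant.
At the Nash equilibrium no one contributes; group total payoff = 5 × 20 = 100.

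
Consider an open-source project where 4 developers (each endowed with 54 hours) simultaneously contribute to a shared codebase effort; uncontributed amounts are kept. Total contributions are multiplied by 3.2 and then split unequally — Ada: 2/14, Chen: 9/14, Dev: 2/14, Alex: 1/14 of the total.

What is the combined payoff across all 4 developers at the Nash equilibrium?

334.80 hours

For player j, contributing a unit is worthwhile iff 3.2 × (j's share) ≥ 1, i.e. iff j's share is at least 0.3125.
Chen alone (share 9/14) is above the threshold, contributing 54; the remaining 3 contribute 0. Total contributed: 54.
The shared codebase effort pays out 3.2 × 54 = 172.80 in total (split across the unequal shares, but the aggregate is all that matters for the group sum).
The 3 free-riders keep 54 each, adding 162. Group total = 162 + 172.80 = 334.80.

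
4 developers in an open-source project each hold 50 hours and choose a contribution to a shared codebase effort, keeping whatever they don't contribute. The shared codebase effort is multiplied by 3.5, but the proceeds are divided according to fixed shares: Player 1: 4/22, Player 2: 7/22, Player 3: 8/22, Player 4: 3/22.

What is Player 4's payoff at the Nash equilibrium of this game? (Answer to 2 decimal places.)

Player j's private return per contributed unit is 3.5 × (j's share). Contributing is weakly dominant for j when that share is at least 1/3.5 = 0.2857, and contributing 0 is dominant otherwise.
Player 2 and Player 3 are above the threshold, contributing 50 each; the remaining 2 contribute 0. Total contributed: 100.
Player 4 keeps 50 and receives 3.5 × 100 × 3/22 = 47.73 from the shared codebase effort, for a payoff of 97.73.

97.73 hours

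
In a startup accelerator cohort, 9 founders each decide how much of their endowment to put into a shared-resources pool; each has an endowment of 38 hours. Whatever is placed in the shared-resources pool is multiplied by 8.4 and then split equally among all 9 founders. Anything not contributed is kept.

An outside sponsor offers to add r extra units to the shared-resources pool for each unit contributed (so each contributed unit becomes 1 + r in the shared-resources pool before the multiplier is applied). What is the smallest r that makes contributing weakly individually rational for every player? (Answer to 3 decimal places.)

With matching at rate r, one contributed unit becomes (1 + r) in the shared-resources pool and returns 8.4 × (1 + r) / 9 to the contributor.
Setting this equal to 1: 1 + r = 9/8.4 = 1.0714.
So the minimum matching rate is r = 1.0714 − 1 = 0.071.

0.071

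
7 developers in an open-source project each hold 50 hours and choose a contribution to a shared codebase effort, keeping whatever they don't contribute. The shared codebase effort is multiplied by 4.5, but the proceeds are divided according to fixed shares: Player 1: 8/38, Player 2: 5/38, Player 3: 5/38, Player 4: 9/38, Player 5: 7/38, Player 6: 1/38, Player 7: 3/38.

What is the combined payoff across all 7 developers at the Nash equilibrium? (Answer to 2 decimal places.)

For player j, contributing a unit is worthwhile iff 4.5 × (j's share) ≥ 1, i.e. iff j's share is at least 0.2222.
Only Player 4 (9/38) clears that bar, contributing 50; the remaining 6 contribute 0. Total contributed: 50.
The shared codebase effort pays out 4.5 × 50 = 225.00 in total (split across the unequal shares, but the aggregate is all that matters for the group sum).
The 6 free-riders keep 50 each, adding 300. Group total = 300 + 225.00 = 525.00.

525.00 hours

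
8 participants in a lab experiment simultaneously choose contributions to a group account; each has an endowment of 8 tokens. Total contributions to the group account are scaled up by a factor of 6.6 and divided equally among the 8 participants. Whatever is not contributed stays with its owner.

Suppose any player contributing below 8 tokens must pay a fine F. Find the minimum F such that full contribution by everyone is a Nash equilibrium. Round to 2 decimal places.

Given the others contribute fully, the best deviation is to contribute 0 (any partial contribution still incurs the fine and gives up units whose private return 0.8250 is below 1).
Deviating from 8 to 0 saves 8 tokens but forfeits the deviator's share of the drop in the group account: 6.6/8 × 8 = 6.60.
So the deviation gain is 8 − 6.60 = 1.40, and the fine must be at least 1.40 tokens to wipe it out.

1.40 tokens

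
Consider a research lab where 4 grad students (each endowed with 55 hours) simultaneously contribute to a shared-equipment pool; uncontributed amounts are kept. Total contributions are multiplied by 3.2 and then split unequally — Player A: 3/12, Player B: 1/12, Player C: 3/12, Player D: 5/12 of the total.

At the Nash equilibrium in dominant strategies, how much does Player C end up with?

99.00 hours

For player j, contributing a unit is worthwhile iff 3.2 × (j's share) ≥ 1, i.e. iff j's share is at least 0.3125.
Player D alone (share 5/12) is above the threshold, contributing 55; the remaining 3 contribute 0. Total contributed: 55.
Player C keeps 55 and receives 3.2 × 55 × 3/12 = 44.00 from the shared-equipment pool, for a payoff of 99.00.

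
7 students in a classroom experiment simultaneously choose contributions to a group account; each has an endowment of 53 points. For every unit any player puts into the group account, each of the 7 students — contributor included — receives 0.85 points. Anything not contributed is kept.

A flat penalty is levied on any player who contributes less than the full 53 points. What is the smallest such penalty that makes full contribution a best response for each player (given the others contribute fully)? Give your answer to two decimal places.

Given the others contribute fully, the best deviation is to contribute 0 (any partial contribution still incurs the fine and gives up units whose private return 0.85 is below 1).
Deviating from 53 to 0 saves 53 points but forfeits the deviator's share of the drop in the group account: 0.85 × 53 = 45.05.
So the deviation gain is 53 − 45.05 = 7.95, and the fine must be at least 7.95 points to wipe it out.

7.95 points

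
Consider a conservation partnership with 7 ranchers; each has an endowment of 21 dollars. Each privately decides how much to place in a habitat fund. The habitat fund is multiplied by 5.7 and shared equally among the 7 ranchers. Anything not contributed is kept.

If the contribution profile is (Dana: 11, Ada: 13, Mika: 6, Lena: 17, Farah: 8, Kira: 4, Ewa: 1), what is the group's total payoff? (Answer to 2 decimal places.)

Total contributed: 11 + 13 + 6 + 17 + 8 + 4 + 1 = 60; total kept: 7 × 21 − 60 = 87.
The habitat fund pays out 5.7 × 60 = 342.00 in aggregate.
Group total = 87 + 342.00 = 429.00.

429.00 dollars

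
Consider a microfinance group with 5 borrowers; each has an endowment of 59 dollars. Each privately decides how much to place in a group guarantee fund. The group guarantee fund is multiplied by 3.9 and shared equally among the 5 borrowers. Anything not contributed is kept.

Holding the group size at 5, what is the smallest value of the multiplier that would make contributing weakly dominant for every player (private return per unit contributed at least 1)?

A contributed unit returns (multiplier)/5 to its contributor.
This reaches 1 exactly when the multiplier is 5.

5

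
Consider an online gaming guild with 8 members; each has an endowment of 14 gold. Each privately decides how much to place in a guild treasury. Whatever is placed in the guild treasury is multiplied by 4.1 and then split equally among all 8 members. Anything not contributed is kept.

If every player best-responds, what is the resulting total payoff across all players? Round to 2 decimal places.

112.00 gold

Each contributed unit returns 4.1/8 = 0.5125 to its contributor — below 1 — so contributing 0 is dominant for every player. At the Nash equilibrium everyone keeps their 14, and the group total is 8 × 14 = 112.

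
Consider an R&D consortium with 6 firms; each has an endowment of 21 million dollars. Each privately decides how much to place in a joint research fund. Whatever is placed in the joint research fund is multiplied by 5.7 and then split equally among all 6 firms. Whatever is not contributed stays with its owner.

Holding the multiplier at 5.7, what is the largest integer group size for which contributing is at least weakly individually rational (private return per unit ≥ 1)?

Private return per unit is 5.7/(group size), which is ≥ 1 whenever the group size is ≤ 5.7.
The largest such integer is 5.

5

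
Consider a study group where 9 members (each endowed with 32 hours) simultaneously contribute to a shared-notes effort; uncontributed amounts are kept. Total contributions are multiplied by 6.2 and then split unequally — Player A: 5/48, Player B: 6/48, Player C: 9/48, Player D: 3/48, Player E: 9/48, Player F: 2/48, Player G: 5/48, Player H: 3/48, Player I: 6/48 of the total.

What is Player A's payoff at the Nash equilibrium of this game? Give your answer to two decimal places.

Each unit j contributes comes back to j as 6.2 × (j's share), so j prefers to contribute only if that share exceeds 1/6.2 = 0.1613; otherwise keeping the unit dominates.
The shares above 0.1613 belong to Player C and Player E, contributing 32 each; the remaining 7 contribute 0. Total contributed: 64.
Player A keeps 32 and receives 6.2 × 64 × 5/48 = 41.33 from the shared-notes effort, for a payoff of 73.33.

73.33 hours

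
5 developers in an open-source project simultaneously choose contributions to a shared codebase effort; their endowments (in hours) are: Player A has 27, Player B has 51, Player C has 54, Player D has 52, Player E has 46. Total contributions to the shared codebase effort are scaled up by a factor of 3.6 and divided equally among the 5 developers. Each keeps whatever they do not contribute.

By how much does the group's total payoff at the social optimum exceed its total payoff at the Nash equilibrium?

The private return per contributed unit is 3.6/5 = 0.7200 < 1 for every player regardless of endowment, so the Nash equilibrium is zero contribution and the group total is Σ E_j = 27 + 51 + 54 + 52 + 46 = 230.
Each contributed unit returns 3.600 to the group, so the social optimum is full contribution by everyone: group total = 3.600 × 230 = 828.00.
Efficiency loss = (3.600 − 1) × 230 = 598.00.

598.00 hours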